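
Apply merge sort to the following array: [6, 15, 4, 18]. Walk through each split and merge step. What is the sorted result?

Merge sort trace:

Split: [6, 15, 4, 18] -> [6, 15] and [4, 18]
  Split: [6, 15] -> [6] and [15]
  Merge: [6] + [15] -> [6, 15]
  Split: [4, 18] -> [4] and [18]
  Merge: [4] + [18] -> [4, 18]
Merge: [6, 15] + [4, 18] -> [4, 6, 15, 18]

Final sorted array: [4, 6, 15, 18]

The merge sort proceeds by recursively splitting the array and merging sorted halves.
After all merges, the sorted array is [4, 6, 15, 18].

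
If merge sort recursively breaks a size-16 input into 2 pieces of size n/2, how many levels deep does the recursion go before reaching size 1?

For divide and conquer with division factor 2:

Problem sizes at each level:
Level 0: 16
Level 1: 8
Level 2: 4
Level 3: 2
Level 4: 1

The root is level 0 and the size-1 base case is level 4 (the tree spans levels 0 through 4, i.e. 5 levels counting the root), so the depth is the number of divisions: log_2(16) = 4

The recursion tree depth is log_2(16) = 4. At each level, the problem size is divided by 2, so it takes 4 divisions to reduce to a base case of size 1. The algorithm makes 2 recursive calls at each level.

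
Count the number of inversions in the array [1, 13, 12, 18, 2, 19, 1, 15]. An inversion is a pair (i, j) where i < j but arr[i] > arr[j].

Finding inversions in [1, 13, 12, 18, 2, 19, 1, 15]:

(1, 2): arr[1]=13 > arr[2]=12
(1, 4): arr[1]=13 > arr[4]=2
(1, 6): arr[1]=13 > arr[6]=1
(2, 4): arr[2]=12 > arr[4]=2
(2, 6): arr[2]=12 > arr[6]=1
(3, 4): arr[3]=18 > arr[4]=2
(3, 6): arr[3]=18 > arr[6]=1
(3, 7): arr[3]=18 > arr[7]=15
(4, 6): arr[4]=2 > arr[6]=1
(5, 6): arr[5]=19 > arr[6]=1
(5, 7): arr[5]=19 > arr[7]=15

Total inversions: 11

The array has 11 inversion(s): (1,2), (1,4), (1,6), (2,4), (2,6), (3,4), (3,6), (3,7), (4,6), (5,6), (5,7). Each pair (i,j) satisfies i < j and arr[i] > arr[j].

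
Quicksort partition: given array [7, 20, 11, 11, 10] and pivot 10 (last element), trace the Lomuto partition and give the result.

Lomuto partition with pivot = 10:

Initial array: [7, 20, 11, 11, 10]

arr[0]=7 <= 10: swap with position 0, array becomes [7, 20, 11, 11, 10]
arr[1]=20 > 10: no swap
arr[2]=11 > 10: no swap
arr[3]=11 > 10: no swap

Place pivot at position 1: [7, 10, 11, 11, 20]
Pivot position: 1

After partitioning with pivot 10, the array becomes [7, 10, 11, 11, 20]. The pivot is placed at index 1. All elements to the left of the pivot are <= 10, and all elements to the right are > 10.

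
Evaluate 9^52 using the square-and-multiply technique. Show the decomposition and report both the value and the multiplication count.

Computing 9^52 by squaring (build up from 9^1; each line after the first costs one multiplication):

9^1 = 9
9^2 = (9^1)^2 = 9^2 = 81
9^3 = 9 * 9^2 = 9 * 81 = 729
9^6 = (9^3)^2 = 729^2 = 531441
9^12 = (9^6)^2 = 531441^2 = 282429536481
9^13 = 9 * 9^12 = 9 * 282429536481 = 2541865828329
9^26 = (9^13)^2 = 2541865828329^2 = 6461081889226673298932241
9^52 = (9^26)^2 = 6461081889226673298932241^2 = 41745579179292917813953351511015323088870709282081

Result: 41745579179292917813953351511015323088870709282081
Multiplications needed: 7 (7 lines after 9^1)

9^52 = 41745579179292917813953351511015323088870709282081. Using exponentiation by squaring, this requires 7 multiplications. The key idea: if the exponent is even, square the half-power; if odd, multiply by the base once.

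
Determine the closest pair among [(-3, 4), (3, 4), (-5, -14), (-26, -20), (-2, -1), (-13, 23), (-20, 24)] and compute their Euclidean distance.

Computing all pairwise distances among 7 points:

d((-3, 4), (3, 4)) = 6.0
d((-3, 4), (-5, -14)) = 18.1108
d((-3, 4), (-26, -20)) = 33.2415
d((-3, 4), (-2, -1)) = 5.099 <-- minimum
d((-3, 4), (-13, 23)) = 21.4709
d((-3, 4), (-20, 24)) = 26.2488
d((3, 4), (-5, -14)) = 19.6977
d((3, 4), (-26, -20)) = 37.6431
d((3, 4), (-2, -1)) = 7.0711
d((3, 4), (-13, 23)) = 24.8395
d((3, 4), (-20, 24)) = 30.4795
d((-5, -14), (-26, -20)) = 21.8403
d((-5, -14), (-2, -1)) = 13.3417
d((-5, -14), (-13, 23)) = 37.855
d((-5, -14), (-20, 24)) = 40.8534
d((-26, -20), (-2, -1)) = 30.6105
d((-26, -20), (-13, 23)) = 44.9222
d((-26, -20), (-20, 24)) = 44.4072
d((-2, -1), (-13, 23)) = 26.4008
d((-2, -1), (-20, 24)) = 30.8058
d((-13, 23), (-20, 24)) = 7.0711

Closest pair: (-3, 4) and (-2, -1) with distance 5.099

The closest pair is (-3, 4) and (-2, -1) with Euclidean distance 5.099. For 7 points, brute-force pairwise comparison is shown above. For large n, the divide-and-conquer algorithm (sort by x, recurse on halves, check the dividing strip) achieves O(n log n).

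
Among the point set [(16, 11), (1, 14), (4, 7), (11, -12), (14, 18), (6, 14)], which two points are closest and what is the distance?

Computing all pairwise distances among 6 points:

d((16, 11), (1, 14)) = 15.2971
d((16, 11), (4, 7)) = 12.6491
d((16, 11), (11, -12)) = 23.5372
d((16, 11), (14, 18)) = 7.2801
d((16, 11), (6, 14)) = 10.4403
d((1, 14), (4, 7)) = 7.6158
d((1, 14), (11, -12)) = 27.8568
d((1, 14), (14, 18)) = 13.6015
d((1, 14), (6, 14)) = 5.0 <-- minimum
d((4, 7), (11, -12)) = 20.2485
d((4, 7), (14, 18)) = 14.8661
d((4, 7), (6, 14)) = 7.2801
d((11, -12), (14, 18)) = 30.1496
d((11, -12), (6, 14)) = 26.4764
d((14, 18), (6, 14)) = 8.9443

Closest pair: (1, 14) and (6, 14) with distance 5.0

The closest pair is (1, 14) and (6, 14) with Euclidean distance 5.0. For 6 points, brute-force pairwise comparison is shown above. For large n, the divide-and-conquer algorithm (sort by x, recurse on halves, check the dividing strip) achieves O(n log n).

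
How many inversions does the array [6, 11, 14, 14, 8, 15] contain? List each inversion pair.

Finding inversions in [6, 11, 14, 14, 8, 15]:

(1, 4): arr[1]=11 > arr[4]=8
(2, 4): arr[2]=14 > arr[4]=8
(3, 4): arr[3]=14 > arr[4]=8

Total inversions: 3

The array has 3 inversion(s): (1,4), (2,4), (3,4). Each pair (i,j) satisfies i < j and arr[i] > arr[j].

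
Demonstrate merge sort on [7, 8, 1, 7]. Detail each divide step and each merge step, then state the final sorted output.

Merge sort trace:

Split: [7, 8, 1, 7] -> [7, 8] and [1, 7]
  Split: [7, 8] -> [7] and [8]
  Merge: [7] + [8] -> [7, 8]
  Split: [1, 7] -> [1] and [7]
  Merge: [1] + [7] -> [1, 7]
Merge: [7, 8] + [1, 7] -> [1, 7, 7, 8]

Final sorted array: [1, 7, 7, 8]

The merge sort proceeds by recursively splitting the array and merging sorted halves.
After all merges, the sorted array is [1, 7, 7, 8].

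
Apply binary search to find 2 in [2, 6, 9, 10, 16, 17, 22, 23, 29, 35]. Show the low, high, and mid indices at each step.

Binary search for 2 in [2, 6, 9, 10, 16, 17, 22, 23, 29, 35]:

lo=0, hi=9, mid=4, arr[mid]=16 -> 16 > 2, search left half
lo=0, hi=3, mid=1, arr[mid]=6 -> 6 > 2, search left half
lo=0, hi=0, mid=0, arr[mid]=2 -> Found target at index 0!

Binary search finds 2 at index 0 after 3 comparisons. The search repeatedly halves the search space by comparing with the middle element.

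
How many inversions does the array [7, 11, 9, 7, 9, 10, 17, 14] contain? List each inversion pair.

Finding inversions in [7, 11, 9, 7, 9, 10, 17, 14]:

(1, 2): arr[1]=11 > arr[2]=9
(1, 3): arr[1]=11 > arr[3]=7
(1, 4): arr[1]=11 > arr[4]=9
(1, 5): arr[1]=11 > arr[5]=10
(2, 3): arr[2]=9 > arr[3]=7
(6, 7): arr[6]=17 > arr[7]=14

Total inversions: 6

The array has 6 inversion(s): (1,2), (1,3), (1,4), (1,5), (2,3), (6,7). Each pair (i,j) satisfies i < j and arr[i] > arr[j].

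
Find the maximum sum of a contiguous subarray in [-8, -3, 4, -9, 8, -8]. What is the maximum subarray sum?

Using Kadane's algorithm on [-8, -3, 4, -9, 8, -8]:

Scanning through the array:
Position 1 (value -3): max_ending_here = -3, max_so_far = -3
Position 2 (value 4): max_ending_here = 4, max_so_far = 4
Position 3 (value -9): max_ending_here = -5, max_so_far = 4
Position 4 (value 8): max_ending_here = 8, max_so_far = 8
Position 5 (value -8): max_ending_here = 0, max_so_far = 8

Maximum subarray: [8]
Maximum sum: 8

The maximum subarray is [8] with sum 8. This subarray runs from index 4 to index 4.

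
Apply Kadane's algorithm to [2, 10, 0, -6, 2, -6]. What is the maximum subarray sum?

Using Kadane's algorithm on [2, 10, 0, -6, 2, -6]:

Scanning through the array:
Position 1 (value 10): max_ending_here = 12, max_so_far = 12
Position 2 (value 0): max_ending_here = 12, max_so_far = 12
Position 3 (value -6): max_ending_here = 6, max_so_far = 12
Position 4 (value 2): max_ending_here = 8, max_so_far = 12
Position 5 (value -6): max_ending_here = 2, max_so_far = 12

Maximum subarray: [2, 10]
Maximum sum: 12

The maximum subarray is [2, 10] with sum 12. This subarray runs from index 0 to index 1.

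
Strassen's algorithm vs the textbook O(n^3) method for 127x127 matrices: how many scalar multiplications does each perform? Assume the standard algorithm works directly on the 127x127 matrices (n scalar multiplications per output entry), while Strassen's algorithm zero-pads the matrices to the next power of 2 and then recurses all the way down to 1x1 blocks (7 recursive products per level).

Matrix multiplication for 127x127 matrices:

Strassen's algorithm requires power-of-2 dimensions. Pad 127x127 to 128x128 (next power of 2).

Standard algorithm: 127^3 = 2048383 multiplications
Strassen's algorithm: 7^(log2(128)) = 7^7 = 823543 multiplications
Savings: 2048383 - 823543 = 1224840 multiplications

Standard: 2048383 multiplications (127^3). Strassen: 823543 multiplications (7^7, after padding to 128x128). Strassen reduces 8 recursive multiplications to 7 at each level.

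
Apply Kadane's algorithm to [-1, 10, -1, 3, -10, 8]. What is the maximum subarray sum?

Using Kadane's algorithm on [-1, 10, -1, 3, -10, 8]:

Scanning through the array:
Position 1 (value 10): max_ending_here = 10, max_so_far = 10
Position 2 (value -1): max_ending_here = 9, max_so_far = 10
Position 3 (value 3): max_ending_here = 12, max_so_far = 12
Position 4 (value -10): max_ending_here = 2, max_so_far = 12
Position 5 (value 8): max_ending_here = 10, max_so_far = 12

Maximum subarray: [10, -1, 3]
Maximum sum: 12

The maximum subarray is [10, -1, 3] with sum 12. This subarray runs from index 1 to index 3.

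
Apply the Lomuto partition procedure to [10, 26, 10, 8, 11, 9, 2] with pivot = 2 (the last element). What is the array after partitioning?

Lomuto partition with pivot = 2:

Initial array: [10, 26, 10, 8, 11, 9, 2]

arr[0]=10 > 2: no swap
arr[1]=26 > 2: no swap
arr[2]=10 > 2: no swap
arr[3]=8 > 2: no swap
arr[4]=11 > 2: no swap
arr[5]=9 > 2: no swap

Place pivot at position 0: [2, 26, 10, 8, 11, 9, 10]
Pivot position: 0

After partitioning with pivot 2, the array becomes [2, 26, 10, 8, 11, 9, 10]. The pivot is placed at index 0. All elements to the left of the pivot are <= 2, and all elements to the right are > 2.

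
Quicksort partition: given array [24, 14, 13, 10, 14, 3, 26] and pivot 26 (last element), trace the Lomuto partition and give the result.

Lomuto partition with pivot = 26:

Initial array: [24, 14, 13, 10, 14, 3, 26]

arr[0]=24 <= 26: swap with position 0, array becomes [24, 14, 13, 10, 14, 3, 26]
arr[1]=14 <= 26: swap with position 1, array becomes [24, 14, 13, 10, 14, 3, 26]
arr[2]=13 <= 26: swap with position 2, array becomes [24, 14, 13, 10, 14, 3, 26]
arr[3]=10 <= 26: swap with position 3, array becomes [24, 14, 13, 10, 14, 3, 26]
arr[4]=14 <= 26: swap with position 4, array becomes [24, 14, 13, 10, 14, 3, 26]
arr[5]=3 <= 26: swap with position 5, array becomes [24, 14, 13, 10, 14, 3, 26]

Place pivot at position 6: [24, 14, 13, 10, 14, 3, 26]
Pivot position: 6

After partitioning with pivot 26, the array becomes [24, 14, 13, 10, 14, 3, 26]. The pivot is placed at index 6. All elements to the left of the pivot are <= 26, and all elements to the right are > 26.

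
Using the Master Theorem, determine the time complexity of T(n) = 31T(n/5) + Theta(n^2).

Master Theorem for T(n) = 31T(n/5) + O(n^2):

a = 31, b = 5, c = 2
log_b(a) = log_5(31) = 2.1337

Case 1: c = 2 < log_5(31) = 2.1337
T(n) = O(n^(log_5 31))

For T(n) = 31T(n/5) + O(n^2): log_5(31) = 2.1337. This is Case 1 of the Master Theorem (c < log_b(a), work dominated by leaves), giving O(n^(log_5 31)).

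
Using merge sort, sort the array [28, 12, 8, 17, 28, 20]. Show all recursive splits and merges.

Merge sort trace:

Split: [28, 12, 8, 17, 28, 20] -> [28, 12, 8] and [17, 28, 20]
  Split: [28, 12, 8] -> [28] and [12, 8]
    Split: [12, 8] -> [12] and [8]
    Merge: [12] + [8] -> [8, 12]
  Merge: [28] + [8, 12] -> [8, 12, 28]
  Split: [17, 28, 20] -> [17] and [28, 20]
    Split: [28, 20] -> [28] and [20]
    Merge: [28] + [20] -> [20, 28]
  Merge: [17] + [20, 28] -> [17, 20, 28]
Merge: [8, 12, 28] + [17, 20, 28] -> [8, 12, 17, 20, 28, 28]

Final sorted array: [8, 12, 17, 20, 28, 28]

The merge sort proceeds by recursively splitting the array and merging sorted halves.
After all merges, the sorted array is [8, 12, 17, 20, 28, 28].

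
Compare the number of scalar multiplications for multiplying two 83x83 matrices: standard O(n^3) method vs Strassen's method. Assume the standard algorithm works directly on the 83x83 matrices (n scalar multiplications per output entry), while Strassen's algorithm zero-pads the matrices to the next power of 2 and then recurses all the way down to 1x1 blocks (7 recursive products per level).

Matrix multiplication for 83x83 matrices:

Strassen's algorithm requires power-of-2 dimensions. Pad 83x83 to 128x128 (next power of 2).

Standard algorithm: 83^3 = 571787 multiplications
Strassen's algorithm: 7^(log2(128)) = 7^7 = 823543 multiplications
Difference: 571787 - 823543 = -251756 (Strassen uses MORE here due to padding overhead — for small or just-over-power-of-2 n, padding can outweigh the per-level savings)

Standard: 571787 multiplications (83^3). Strassen: 823543 multiplications (7^7, after padding to 128x128). Strassen reduces 8 recursive multiplications to 7 at each level.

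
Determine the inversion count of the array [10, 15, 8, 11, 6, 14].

Finding inversions in [10, 15, 8, 11, 6, 14]:

(0, 2): arr[0]=10 > arr[2]=8
(0, 4): arr[0]=10 > arr[4]=6
(1, 2): arr[1]=15 > arr[2]=8
(1, 3): arr[1]=15 > arr[3]=11
(1, 4): arr[1]=15 > arr[4]=6
(1, 5): arr[1]=15 > arr[5]=14
(2, 4): arr[2]=8 > arr[4]=6
(3, 4): arr[3]=11 > arr[4]=6

Total inversions: 8

The array has 8 inversion(s): (0,2), (0,4), (1,2), (1,3), (1,4), (1,5), (2,4), (3,4). Each pair (i,j) satisfies i < j and arr[i] > arr[j].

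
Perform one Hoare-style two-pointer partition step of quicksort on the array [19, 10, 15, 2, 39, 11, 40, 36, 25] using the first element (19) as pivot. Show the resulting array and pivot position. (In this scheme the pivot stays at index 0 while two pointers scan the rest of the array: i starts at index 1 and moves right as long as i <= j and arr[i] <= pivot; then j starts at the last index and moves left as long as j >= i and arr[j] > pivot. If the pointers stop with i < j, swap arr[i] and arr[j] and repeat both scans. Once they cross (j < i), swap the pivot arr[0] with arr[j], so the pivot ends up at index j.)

Hoare-style two-pointer partition with pivot = 19:

Initial array: [19, 10, 15, 2, 39, 11, 40, 36, 25]

Pointers start at i = 1, j = 8.
i stops at index 4 (arr[4]=39 > 19), j stops at index 5 (arr[5]=11 <= 19): swap arr[4] and arr[5], array becomes [19, 10, 15, 2, 11, 39, 40, 36, 25]
i ends at 5, j ends at 4: the pointers have crossed (j < i), so scanning stops.

Swap pivot arr[0] with arr[4] to place pivot at position 4: [11, 10, 15, 2, 19, 39, 40, 36, 25]
Pivot position: 4

After partitioning with pivot 19, the array becomes [11, 10, 15, 2, 19, 39, 40, 36, 25]. The pivot is placed at index 4. All elements to the left of the pivot are <= 19, and all elements to the right are > 19.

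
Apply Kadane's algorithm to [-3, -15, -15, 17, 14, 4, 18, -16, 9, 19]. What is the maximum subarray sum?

Using Kadane's algorithm on [-3, -15, -15, 17, 14, 4, 18, -16, 9, 19]:

Scanning through the array:
Position 1 (value -15): max_ending_here = -15, max_so_far = -3
Position 2 (value -15): max_ending_here = -15, max_so_far = -3
Position 3 (value 17): max_ending_here = 17, max_so_far = 17
Position 4 (value 14): max_ending_here = 31, max_so_far = 31
Position 5 (value 4): max_ending_here = 35, max_so_far = 35
Position 6 (value 18): max_ending_here = 53, max_so_far = 53
Position 7 (value -16): max_ending_here = 37, max_so_far = 53
Position 8 (value 9): max_ending_here = 46, max_so_far = 53
Position 9 (value 19): max_ending_here = 65, max_so_far = 65

Maximum subarray: [17, 14, 4, 18, -16, 9, 19]
Maximum sum: 65

The maximum subarray is [17, 14, 4, 18, -16, 9, 19] with sum 65. This subarray runs from index 3 to index 9.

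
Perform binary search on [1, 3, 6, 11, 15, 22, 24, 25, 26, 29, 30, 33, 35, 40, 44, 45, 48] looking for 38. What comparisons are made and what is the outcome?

Binary search for 38 in [1, 3, 6, 11, 15, 22, 24, 25, 26, 29, 30, 33, 35, 40, 44, 45, 48]:

lo=0, hi=16, mid=8, arr[mid]=26 -> 26 < 38, search right half
lo=9, hi=16, mid=12, arr[mid]=35 -> 35 < 38, search right half
lo=13, hi=16, mid=14, arr[mid]=44 -> 44 > 38, search left half
lo=13, hi=13, mid=13, arr[mid]=40 -> 40 > 38, search left half
lo=13 > hi=12, target 38 not found

Binary search determines that 38 is not in the array after 4 comparisons. The search space was exhausted without finding the target.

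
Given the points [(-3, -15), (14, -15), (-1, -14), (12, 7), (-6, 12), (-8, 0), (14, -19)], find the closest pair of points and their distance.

Computing all pairwise distances among 7 points:

d((-3, -15), (14, -15)) = 17.0
d((-3, -15), (-1, -14)) = 2.2361 <-- minimum
d((-3, -15), (12, 7)) = 26.6271
d((-3, -15), (-6, 12)) = 27.1662
d((-3, -15), (-8, 0)) = 15.8114
d((-3, -15), (14, -19)) = 17.4642
d((14, -15), (-1, -14)) = 15.0333
d((14, -15), (12, 7)) = 22.0907
d((14, -15), (-6, 12)) = 33.6006
d((14, -15), (-8, 0)) = 26.6271
d((14, -15), (14, -19)) = 4.0
d((-1, -14), (12, 7)) = 24.6982
d((-1, -14), (-6, 12)) = 26.4764
d((-1, -14), (-8, 0)) = 15.6525
d((-1, -14), (14, -19)) = 15.8114
d((12, 7), (-6, 12)) = 18.6815
d((12, 7), (-8, 0)) = 21.1896
d((12, 7), (14, -19)) = 26.0768
d((-6, 12), (-8, 0)) = 12.1655
d((-6, 12), (14, -19)) = 36.8917
d((-8, 0), (14, -19)) = 29.0689

Closest pair: (-3, -15) and (-1, -14) with distance 2.2361

The closest pair is (-3, -15) and (-1, -14) with Euclidean distance 2.2361. For 7 points, brute-force pairwise comparison is shown above. For large n, the divide-and-conquer algorithm (sort by x, recurse on halves, check the dividing strip) achieves O(n log n).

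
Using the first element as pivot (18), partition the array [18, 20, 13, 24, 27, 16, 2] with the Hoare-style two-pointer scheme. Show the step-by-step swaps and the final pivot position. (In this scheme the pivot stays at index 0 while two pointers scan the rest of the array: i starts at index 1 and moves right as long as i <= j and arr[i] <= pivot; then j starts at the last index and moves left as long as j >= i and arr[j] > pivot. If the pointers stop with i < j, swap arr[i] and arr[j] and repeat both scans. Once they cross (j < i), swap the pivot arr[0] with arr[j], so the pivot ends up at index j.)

Hoare-style two-pointer partition with pivot = 18:

Initial array: [18, 20, 13, 24, 27, 16, 2]

Pointers start at i = 1, j = 6.
i stops at index 1 (arr[1]=20 > 18), j stops at index 6 (arr[6]=2 <= 18): swap arr[1] and arr[6], array becomes [18, 2, 13, 24, 27, 16, 20]
i stops at index 3 (arr[3]=24 > 18), j stops at index 5 (arr[5]=16 <= 18): swap arr[3] and arr[5], array becomes [18, 2, 13, 16, 27, 24, 20]
i ends at 4, j ends at 3: the pointers have crossed (j < i), so scanning stops.

Swap pivot arr[0] with arr[3] to place pivot at position 3: [16, 2, 13, 18, 27, 24, 20]
Pivot position: 3

After partitioning with pivot 18, the array becomes [16, 2, 13, 18, 27, 24, 20]. The pivot is placed at index 3. All elements to the left of the pivot are <= 18, and all elements to the right are > 18.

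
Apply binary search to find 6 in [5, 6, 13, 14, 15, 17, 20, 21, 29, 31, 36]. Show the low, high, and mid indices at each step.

Binary search for 6 in [5, 6, 13, 14, 15, 17, 20, 21, 29, 31, 36]:

lo=0, hi=10, mid=5, arr[mid]=17 -> 17 > 6, search left half
lo=0, hi=4, mid=2, arr[mid]=13 -> 13 > 6, search left half
lo=0, hi=1, mid=0, arr[mid]=5 -> 5 < 6, search right half
lo=1, hi=1, mid=1, arr[mid]=6 -> Found target at index 1!

Binary search finds 6 at index 1 after 4 comparisons. The search repeatedly halves the search space by comparing with the middle element.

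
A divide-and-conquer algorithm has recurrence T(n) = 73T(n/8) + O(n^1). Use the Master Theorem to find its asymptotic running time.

Master Theorem for T(n) = 73T(n/8) + O(n^1):

a = 73, b = 8, c = 1
log_b(a) = log_8(73) = 2.0633

Case 1: c = 1 < log_8(73) = 2.0633
T(n) = O(n^(log_8 73))

For T(n) = 73T(n/8) + O(n^1): log_8(73) = 2.0633. This is Case 1 of the Master Theorem (c < log_b(a), work dominated by leaves), giving O(n^(log_8 73)).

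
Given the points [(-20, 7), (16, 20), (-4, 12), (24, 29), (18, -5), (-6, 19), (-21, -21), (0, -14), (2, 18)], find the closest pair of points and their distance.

Computing all pairwise distances among 9 points:

d((-20, 7), (16, 20)) = 38.2753
d((-20, 7), (-4, 12)) = 16.7631
d((-20, 7), (24, 29)) = 49.1935
d((-20, 7), (18, -5)) = 39.8497
d((-20, 7), (-6, 19)) = 18.4391
d((-20, 7), (-21, -21)) = 28.0179
d((-20, 7), (0, -14)) = 29.0
d((-20, 7), (2, 18)) = 24.5967
d((16, 20), (-4, 12)) = 21.5407
d((16, 20), (24, 29)) = 12.0416
d((16, 20), (18, -5)) = 25.0799
d((16, 20), (-6, 19)) = 22.0227
d((16, 20), (-21, -21)) = 55.2268
d((16, 20), (0, -14)) = 37.5766
d((16, 20), (2, 18)) = 14.1421
d((-4, 12), (24, 29)) = 32.7567
d((-4, 12), (18, -5)) = 27.8029
d((-4, 12), (-6, 19)) = 7.2801 <-- minimum
d((-4, 12), (-21, -21)) = 37.1214
d((-4, 12), (0, -14)) = 26.3059
d((-4, 12), (2, 18)) = 8.4853
d((24, 29), (18, -5)) = 34.5254
d((24, 29), (-6, 19)) = 31.6228
d((24, 29), (-21, -21)) = 67.2681
d((24, 29), (0, -14)) = 49.2443
d((24, 29), (2, 18)) = 24.5967
d((18, -5), (-6, 19)) = 33.9411
d((18, -5), (-21, -21)) = 42.1545
d((18, -5), (0, -14)) = 20.1246
d((18, -5), (2, 18)) = 28.0179
d((-6, 19), (-21, -21)) = 42.72
d((-6, 19), (0, -14)) = 33.541
d((-6, 19), (2, 18)) = 8.0623
d((-21, -21), (0, -14)) = 22.1359
d((-21, -21), (2, 18)) = 45.2769
d((0, -14), (2, 18)) = 32.0624

Closest pair: (-4, 12) and (-6, 19) with distance 7.2801

The closest pair is (-4, 12) and (-6, 19) with Euclidean distance 7.2801. For 9 points, brute-force pairwise comparison is shown above. For large n, the divide-and-conquer algorithm (sort by x, recurse on halves, check the dividing strip) achieves O(n log n).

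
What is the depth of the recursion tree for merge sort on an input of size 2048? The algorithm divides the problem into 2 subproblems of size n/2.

For divide and conquer with division factor 2:

Problem sizes at each level:
Level 0: 2048
Level 1: 1024
Level 2: 512
Level 3: 256
Level 4: 128
Level 5: 64
Level 6: 32
Level 7: 16
Level 8: 8
Level 9: 4
Level 10: 2
Level 11: 1

The root is level 0 and the size-1 base case is level 11 (the tree spans levels 0 through 11, i.e. 12 levels counting the root), so the depth is the number of divisions: log_2(2048) = 11

The recursion tree depth is log_2(2048) = 11. At each level, the problem size is divided by 2, so it takes 11 divisions to reduce to a base case of size 1. The algorithm makes 2 recursive calls at each level.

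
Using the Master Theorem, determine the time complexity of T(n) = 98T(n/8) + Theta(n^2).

Master Theorem for T(n) = 98T(n/8) + O(n^2):

a = 98, b = 8, c = 2
log_b(a) = log_8(98) = 2.2049

Case 1: c = 2 < log_8(98) = 2.2049
T(n) = O(n^(log_8 98))

For T(n) = 98T(n/8) + O(n^2): log_8(98) = 2.2049. This is Case 1 of the Master Theorem (c < log_b(a), work dominated by leaves), giving O(n^(log_8 98)).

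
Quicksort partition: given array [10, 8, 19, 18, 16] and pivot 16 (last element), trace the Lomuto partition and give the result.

Lomuto partition with pivot = 16:

Initial array: [10, 8, 19, 18, 16]

arr[0]=10 <= 16: swap with position 0, array becomes [10, 8, 19, 18, 16]
arr[1]=8 <= 16: swap with position 1, array becomes [10, 8, 19, 18, 16]
arr[2]=19 > 16: no swap
arr[3]=18 > 16: no swap

Place pivot at position 2: [10, 8, 16, 18, 19]
Pivot position: 2

After partitioning with pivot 16, the array becomes [10, 8, 16, 18, 19]. The pivot is placed at index 2. All elements to the left of the pivot are <= 16, and all elements to the right are > 16.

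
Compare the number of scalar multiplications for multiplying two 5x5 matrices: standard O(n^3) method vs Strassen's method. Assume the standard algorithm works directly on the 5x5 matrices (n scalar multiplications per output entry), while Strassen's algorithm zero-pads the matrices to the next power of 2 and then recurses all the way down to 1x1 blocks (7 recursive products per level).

Matrix multiplication for 5x5 matrices:

Strassen's algorithm requires power-of-2 dimensions. Pad 5x5 to 8x8 (next power of 2).

Standard algorithm: 5^3 = 125 multiplications
Strassen's algorithm: 7^(log2(8)) = 7^3 = 343 multiplications
Difference: 125 - 343 = -218 (Strassen uses MORE here due to padding overhead — for small or just-over-power-of-2 n, padding can outweigh the per-level savings)

Standard: 125 multiplications (5^3). Strassen: 343 multiplications (7^3, after padding to 8x8). Strassen reduces 8 recursive multiplications to 7 at each level.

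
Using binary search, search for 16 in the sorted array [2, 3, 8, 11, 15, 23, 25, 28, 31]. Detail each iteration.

Binary search for 16 in [2, 3, 8, 11, 15, 23, 25, 28, 31]:

lo=0, hi=8, mid=4, arr[mid]=15 -> 15 < 16, search right half
lo=5, hi=8, mid=6, arr[mid]=25 -> 25 > 16, search left half
lo=5, hi=5, mid=5, arr[mid]=23 -> 23 > 16, search left half
lo=5 > hi=4, target 16 not found

Binary search determines that 16 is not in the array after 3 comparisons. The search space was exhausted without finding the target.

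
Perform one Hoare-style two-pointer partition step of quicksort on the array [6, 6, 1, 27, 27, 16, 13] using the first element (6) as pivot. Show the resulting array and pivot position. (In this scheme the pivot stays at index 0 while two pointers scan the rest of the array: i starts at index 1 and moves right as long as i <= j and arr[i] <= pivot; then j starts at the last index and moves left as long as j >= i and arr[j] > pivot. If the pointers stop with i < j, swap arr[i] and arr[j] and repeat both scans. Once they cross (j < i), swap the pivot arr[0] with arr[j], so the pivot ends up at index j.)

Hoare-style two-pointer partition with pivot = 6:

Initial array: [6, 6, 1, 27, 27, 16, 13]

Pointers start at i = 1, j = 6.
i ends at 3, j ends at 2: the pointers have crossed (j < i), so scanning stops.

Swap pivot arr[0] with arr[2] to place pivot at position 2: [1, 6, 6, 27, 27, 16, 13]
Pivot position: 2

After partitioning with pivot 6, the array becomes [1, 6, 6, 27, 27, 16, 13]. The pivot is placed at index 2. All elements to the left of the pivot are <= 6, and all elements to the right are > 6.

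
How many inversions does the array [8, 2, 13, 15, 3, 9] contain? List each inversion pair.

Finding inversions in [8, 2, 13, 15, 3, 9]:

(0, 1): arr[0]=8 > arr[1]=2
(0, 4): arr[0]=8 > arr[4]=3
(2, 4): arr[2]=13 > arr[4]=3
(2, 5): arr[2]=13 > arr[5]=9
(3, 4): arr[3]=15 > arr[4]=3
(3, 5): arr[3]=15 > arr[5]=9

Total inversions: 6

The array has 6 inversion(s): (0,1), (0,4), (2,4), (2,5), (3,4), (3,5). Each pair (i,j) satisfies i < j and arr[i] > arr[j].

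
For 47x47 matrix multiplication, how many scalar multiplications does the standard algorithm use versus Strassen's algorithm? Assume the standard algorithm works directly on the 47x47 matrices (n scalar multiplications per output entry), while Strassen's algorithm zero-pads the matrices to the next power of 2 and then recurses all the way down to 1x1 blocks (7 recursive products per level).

Matrix multiplication for 47x47 matrices:

Strassen's algorithm requires power-of-2 dimensions. Pad 47x47 to 64x64 (next power of 2).

Standard algorithm: 47^3 = 103823 multiplications
Strassen's algorithm: 7^(log2(64)) = 7^6 = 117649 multiplications
Difference: 103823 - 117649 = -13826 (Strassen uses MORE here due to padding overhead — for small or just-over-power-of-2 n, padding can outweigh the per-level savings)

Standard: 103823 multiplications (47^3). Strassen: 117649 multiplications (7^6, after padding to 64x64). Strassen reduces 8 recursive multiplications to 7 at each level.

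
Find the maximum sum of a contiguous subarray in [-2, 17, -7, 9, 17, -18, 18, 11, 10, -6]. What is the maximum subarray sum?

Using Kadane's algorithm on [-2, 17, -7, 9, 17, -18, 18, 11, 10, -6]:

Scanning through the array:
Position 1 (value 17): max_ending_here = 17, max_so_far = 17
Position 2 (value -7): max_ending_here = 10, max_so_far = 17
Position 3 (value 9): max_ending_here = 19, max_so_far = 19
Position 4 (value 17): max_ending_here = 36, max_so_far = 36
Position 5 (value -18): max_ending_here = 18, max_so_far = 36
Position 6 (value 18): max_ending_here = 36, max_so_far = 36
Position 7 (value 11): max_ending_here = 47, max_so_far = 47
Position 8 (value 10): max_ending_here = 57, max_so_far = 57
Position 9 (value -6): max_ending_here = 51, max_so_far = 57

Maximum subarray: [17, -7, 9, 17, -18, 18, 11, 10]
Maximum sum: 57

The maximum subarray is [17, -7, 9, 17, -18, 18, 11, 10] with sum 57. This subarray runs from index 1 to index 8.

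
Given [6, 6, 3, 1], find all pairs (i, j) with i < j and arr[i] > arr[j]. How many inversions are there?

Finding inversions in [6, 6, 3, 1]:

(0, 2): arr[0]=6 > arr[2]=3
(0, 3): arr[0]=6 > arr[3]=1
(1, 2): arr[1]=6 > arr[2]=3
(1, 3): arr[1]=6 > arr[3]=1
(2, 3): arr[2]=3 > arr[3]=1

Total inversions: 5

The array has 5 inversion(s): (0,2), (0,3), (1,2), (1,3), (2,3). Each pair (i,j) satisfies i < j and arr[i] > arr[j].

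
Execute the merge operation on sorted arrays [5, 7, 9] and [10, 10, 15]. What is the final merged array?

Merging process:

Compare 5 vs 10: take 5 from left. Merged: [5]
Compare 7 vs 10: take 7 from left. Merged: [5, 7]
Compare 9 vs 10: take 9 from left. Merged: [5, 7, 9]
Append remaining from right: [10, 10, 15]. Merged: [5, 7, 9, 10, 10, 15]

Final merged array: [5, 7, 9, 10, 10, 15]
Total comparisons: 3

The merged array is [5, 7, 9, 10, 10, 15], requiring 3 comparisons. The merge step runs in O(n) time where n is the total number of elements.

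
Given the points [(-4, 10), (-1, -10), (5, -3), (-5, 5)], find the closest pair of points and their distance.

Computing all pairwise distances among 4 points:

d((-4, 10), (-1, -10)) = 20.2237
d((-4, 10), (5, -3)) = 15.8114
d((-4, 10), (-5, 5)) = 5.099 <-- minimum
d((-1, -10), (5, -3)) = 9.2195
d((-1, -10), (-5, 5)) = 15.5242
d((5, -3), (-5, 5)) = 12.8062

Closest pair: (-4, 10) and (-5, 5) with distance 5.099

The closest pair is (-4, 10) and (-5, 5) with Euclidean distance 5.099. For 4 points, brute-force pairwise comparison is shown above. For large n, the divide-and-conquer algorithm (sort by x, recurse on halves, check the dividing strip) achieves O(n log n).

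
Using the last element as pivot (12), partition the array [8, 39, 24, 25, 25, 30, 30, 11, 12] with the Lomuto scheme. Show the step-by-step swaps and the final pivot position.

Lomuto partition with pivot = 12:

Initial array: [8, 39, 24, 25, 25, 30, 30, 11, 12]

arr[0]=8 <= 12: swap with position 0, array becomes [8, 39, 24, 25, 25, 30, 30, 11, 12]
arr[1]=39 > 12: no swap
arr[2]=24 > 12: no swap
arr[3]=25 > 12: no swap
arr[4]=25 > 12: no swap
arr[5]=30 > 12: no swap
arr[6]=30 > 12: no swap
arr[7]=11 <= 12: swap with position 1, array becomes [8, 11, 24, 25, 25, 30, 30, 39, 12]

Place pivot at position 2: [8, 11, 12, 25, 25, 30, 30, 39, 24]
Pivot position: 2

After partitioning with pivot 12, the array becomes [8, 11, 12, 25, 25, 30, 30, 39, 24]. The pivot is placed at index 2. All elements to the left of the pivot are <= 12, and all elements to the right are > 12.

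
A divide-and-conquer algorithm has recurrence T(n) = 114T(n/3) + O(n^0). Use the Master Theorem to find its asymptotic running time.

Master Theorem for T(n) = 114T(n/3) + O(n^0):

a = 114, b = 3, c = 0
log_b(a) = log_3(114) = 4.3111

Case 1: c = 0 < log_3(114) = 4.3111
T(n) = O(n^(log_3 114))

For T(n) = 114T(n/3) + O(n^0): log_3(114) = 4.3111. This is Case 1 of the Master Theorem (c < log_b(a), work dominated by leaves), giving O(n^(log_3 114)).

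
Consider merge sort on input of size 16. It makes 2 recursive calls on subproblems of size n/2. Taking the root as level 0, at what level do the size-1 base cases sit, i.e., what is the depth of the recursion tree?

For divide and conquer with division factor 2:

Problem sizes at each level:
Level 0: 16
Level 1: 8
Level 2: 4
Level 3: 2
Level 4: 1

The root is level 0 and the size-1 base case is level 4 (the tree spans levels 0 through 4, i.e. 5 levels counting the root), so the depth is the number of divisions: log_2(16) = 4

The recursion tree depth is log_2(16) = 4. At each level, the problem size is divided by 2, so it takes 4 divisions to reduce to a base case of size 1. The algorithm makes 2 recursive calls at each level.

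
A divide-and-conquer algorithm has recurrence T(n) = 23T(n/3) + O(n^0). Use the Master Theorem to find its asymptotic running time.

Master Theorem for T(n) = 23T(n/3) + O(n^0):

a = 23, b = 3, c = 0
log_b(a) = log_3(23) = 2.8540

Case 1: c = 0 < log_3(23) = 2.8540
T(n) = O(n^(log_3 23))

For T(n) = 23T(n/3) + O(n^0): log_3(23) = 2.8540. This is Case 1 of the Master Theorem (c < log_b(a), work dominated by leaves), giving O(n^(log_3 23)).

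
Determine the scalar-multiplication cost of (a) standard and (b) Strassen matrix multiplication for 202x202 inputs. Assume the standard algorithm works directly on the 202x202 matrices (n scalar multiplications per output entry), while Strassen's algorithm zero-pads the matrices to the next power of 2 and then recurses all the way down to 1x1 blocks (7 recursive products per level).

Matrix multiplication for 202x202 matrices:

Strassen's algorithm requires power-of-2 dimensions. Pad 202x202 to 256x256 (next power of 2).

Standard algorithm: 202^3 = 8242408 multiplications
Strassen's algorithm: 7^(log2(256)) = 7^8 = 5764801 multiplications
Savings: 8242408 - 5764801 = 2477607 multiplications

Standard: 8242408 multiplications (202^3). Strassen: 5764801 multiplications (7^8, after padding to 256x256). Strassen reduces 8 recursive multiplications to 7 at each level.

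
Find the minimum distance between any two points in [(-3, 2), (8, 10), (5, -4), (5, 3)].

Computing all pairwise distances among 4 points:

d((-3, 2), (8, 10)) = 13.6015
d((-3, 2), (5, -4)) = 10.0
d((-3, 2), (5, 3)) = 8.0623
d((8, 10), (5, -4)) = 14.3178
d((8, 10), (5, 3)) = 7.6158
d((5, -4), (5, 3)) = 7.0 <-- minimum

Closest pair: (5, -4) and (5, 3) with distance 7.0

The closest pair is (5, -4) and (5, 3) with Euclidean distance 7.0. For 4 points, brute-force pairwise comparison is shown above. For large n, the divide-and-conquer algorithm (sort by x, recurse on halves, check the dividing strip) achieves O(n log n).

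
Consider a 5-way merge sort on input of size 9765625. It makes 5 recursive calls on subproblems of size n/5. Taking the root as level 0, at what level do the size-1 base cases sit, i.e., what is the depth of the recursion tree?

For divide and conquer with division factor 5:

Problem sizes at each level:
Level 0: 9765625
Level 1: 1953125
Level 2: 390625
Level 3: 78125
Level 4: 15625
Level 5: 3125
Level 6: 625
Level 7: 125
Level 8: 25
Level 9: 5
Level 10: 1

The root is level 0 and the size-1 base case is level 10 (the tree spans levels 0 through 10, i.e. 11 levels counting the root), so the depth is the number of divisions: log_5(9765625) = 10

The recursion tree depth is log_5(9765625) = 10. At each level, the problem size is divided by 5, so it takes 10 divisions to reduce to a base case of size 1. The algorithm makes 5 recursive calls at each level.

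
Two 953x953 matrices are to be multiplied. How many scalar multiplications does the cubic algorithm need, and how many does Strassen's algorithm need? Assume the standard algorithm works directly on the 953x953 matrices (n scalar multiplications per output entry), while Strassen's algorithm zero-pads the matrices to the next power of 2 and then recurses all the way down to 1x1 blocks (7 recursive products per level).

Matrix multiplication for 953x953 matrices:

Strassen's algorithm requires power-of-2 dimensions. Pad 953x953 to 1024x1024 (next power of 2).

Standard algorithm: 953^3 = 865523177 multiplications
Strassen's algorithm: 7^(log2(1024)) = 7^10 = 282475249 multiplications
Savings: 865523177 - 282475249 = 583047928 multiplications

Standard: 865523177 multiplications (953^3). Strassen: 282475249 multiplications (7^10, after padding to 1024x1024). Strassen reduces 8 recursive multiplications to 7 at each level.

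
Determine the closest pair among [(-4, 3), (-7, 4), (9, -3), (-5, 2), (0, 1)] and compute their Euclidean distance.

Computing all pairwise distances among 5 points:

d((-4, 3), (-7, 4)) = 3.1623
d((-4, 3), (9, -3)) = 14.3178
d((-4, 3), (-5, 2)) = 1.4142 <-- minimum
d((-4, 3), (0, 1)) = 4.4721
d((-7, 4), (9, -3)) = 17.4642
d((-7, 4), (-5, 2)) = 2.8284
d((-7, 4), (0, 1)) = 7.6158
d((9, -3), (-5, 2)) = 14.8661
d((9, -3), (0, 1)) = 9.8489
d((-5, 2), (0, 1)) = 5.099

Closest pair: (-4, 3) and (-5, 2) with distance 1.4142

The closest pair is (-4, 3) and (-5, 2) with Euclidean distance 1.4142. For 5 points, brute-force pairwise comparison is shown above. For large n, the divide-and-conquer algorithm (sort by x, recurse on halves, check the dividing strip) achieves O(n log n).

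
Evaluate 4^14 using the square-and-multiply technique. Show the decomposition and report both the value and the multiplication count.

Computing 4^14 by squaring (build up from 4^1; each line after the first costs one multiplication):

4^1 = 4
4^2 = (4^1)^2 = 4^2 = 16
4^3 = 4 * 4^2 = 4 * 16 = 64
4^6 = (4^3)^2 = 64^2 = 4096
4^7 = 4 * 4^6 = 4 * 4096 = 16384
4^14 = (4^7)^2 = 16384^2 = 268435456

Result: 268435456
Multiplications needed: 5 (5 lines after 4^1)

4^14 = 268435456. Using exponentiation by squaring, this requires 5 multiplications. The key idea: if the exponent is even, square the half-power; if odd, multiply by the base once.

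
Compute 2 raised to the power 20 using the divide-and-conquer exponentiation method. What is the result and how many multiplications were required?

Computing 2^20 by squaring (build up from 2^1; each line after the first costs one multiplication):

2^1 = 2
2^2 = (2^1)^2 = 2^2 = 4
2^4 = (2^2)^2 = 4^2 = 16
2^5 = 2 * 2^4 = 2 * 16 = 32
2^10 = (2^5)^2 = 32^2 = 1024
2^20 = (2^10)^2 = 1024^2 = 1048576

Result: 1048576
Multiplications needed: 5 (5 lines after 2^1)

2^20 = 1048576. Using exponentiation by squaring, this requires 5 multiplications. The key idea: if the exponent is even, square the half-power; if odd, multiply by the base once.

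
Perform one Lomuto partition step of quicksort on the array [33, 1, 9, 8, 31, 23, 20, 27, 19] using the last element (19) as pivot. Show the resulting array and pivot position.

Lomuto partition with pivot = 19:

Initial array: [33, 1, 9, 8, 31, 23, 20, 27, 19]

arr[0]=33 > 19: no swap
arr[1]=1 <= 19: swap with position 0, array becomes [1, 33, 9, 8, 31, 23, 20, 27, 19]
arr[2]=9 <= 19: swap with position 1, array becomes [1, 9, 33, 8, 31, 23, 20, 27, 19]
arr[3]=8 <= 19: swap with position 2, array becomes [1, 9, 8, 33, 31, 23, 20, 27, 19]
arr[4]=31 > 19: no swap
arr[5]=23 > 19: no swap
arr[6]=20 > 19: no swap
arr[7]=27 > 19: no swap

Place pivot at position 3: [1, 9, 8, 19, 31, 23, 20, 27, 33]
Pivot position: 3

After partitioning with pivot 19, the array becomes [1, 9, 8, 19, 31, 23, 20, 27, 33]. The pivot is placed at index 3. All elements to the left of the pivot are <= 19, and all elements to the right are > 19.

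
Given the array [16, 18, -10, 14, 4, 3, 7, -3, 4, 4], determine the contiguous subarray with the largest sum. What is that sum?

Using Kadane's algorithm on [16, 18, -10, 14, 4, 3, 7, -3, 4, 4]:

Scanning through the array:
Position 1 (value 18): max_ending_here = 34, max_so_far = 34
Position 2 (value -10): max_ending_here = 24, max_so_far = 34
Position 3 (value 14): max_ending_here = 38, max_so_far = 38
Position 4 (value 4): max_ending_here = 42, max_so_far = 42
Position 5 (value 3): max_ending_here = 45, max_so_far = 45
Position 6 (value 7): max_ending_here = 52, max_so_far = 52
Position 7 (value -3): max_ending_here = 49, max_so_far = 52
Position 8 (value 4): max_ending_here = 53, max_so_far = 53
Position 9 (value 4): max_ending_here = 57, max_so_far = 57

Maximum subarray: [16, 18, -10, 14, 4, 3, 7, -3, 4, 4]
Maximum sum: 57

The maximum subarray is [16, 18, -10, 14, 4, 3, 7, -3, 4, 4] with sum 57. This subarray runs from index 0 to index 9.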